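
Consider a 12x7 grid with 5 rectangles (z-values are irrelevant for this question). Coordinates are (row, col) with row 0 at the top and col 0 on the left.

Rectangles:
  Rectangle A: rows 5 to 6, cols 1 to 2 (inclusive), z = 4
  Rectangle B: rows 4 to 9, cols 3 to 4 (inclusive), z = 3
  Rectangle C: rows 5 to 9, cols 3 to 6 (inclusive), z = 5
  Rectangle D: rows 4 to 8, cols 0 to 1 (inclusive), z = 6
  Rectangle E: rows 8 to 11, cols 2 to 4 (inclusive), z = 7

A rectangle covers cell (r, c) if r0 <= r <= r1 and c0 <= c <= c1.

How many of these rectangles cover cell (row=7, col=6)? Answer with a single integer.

Answer: 1

Derivation:
Check cell (7,6):
  A: rows 5-6 cols 1-2 -> outside (row miss)
  B: rows 4-9 cols 3-4 -> outside (col miss)
  C: rows 5-9 cols 3-6 -> covers
  D: rows 4-8 cols 0-1 -> outside (col miss)
  E: rows 8-11 cols 2-4 -> outside (row miss)
Count covering = 1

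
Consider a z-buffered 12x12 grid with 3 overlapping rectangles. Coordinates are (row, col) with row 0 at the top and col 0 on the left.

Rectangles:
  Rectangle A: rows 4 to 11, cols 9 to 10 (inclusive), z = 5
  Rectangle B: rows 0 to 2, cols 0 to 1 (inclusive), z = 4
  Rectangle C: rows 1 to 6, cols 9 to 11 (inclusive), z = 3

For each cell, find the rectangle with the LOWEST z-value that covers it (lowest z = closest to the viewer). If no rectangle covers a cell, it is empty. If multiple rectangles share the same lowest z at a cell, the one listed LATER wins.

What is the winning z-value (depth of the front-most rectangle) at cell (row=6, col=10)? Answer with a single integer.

Check cell (6,10):
  A: rows 4-11 cols 9-10 z=5 -> covers; best now A (z=5)
  B: rows 0-2 cols 0-1 -> outside (row miss)
  C: rows 1-6 cols 9-11 z=3 -> covers; best now C (z=3)
Winner: C at z=3

Answer: 3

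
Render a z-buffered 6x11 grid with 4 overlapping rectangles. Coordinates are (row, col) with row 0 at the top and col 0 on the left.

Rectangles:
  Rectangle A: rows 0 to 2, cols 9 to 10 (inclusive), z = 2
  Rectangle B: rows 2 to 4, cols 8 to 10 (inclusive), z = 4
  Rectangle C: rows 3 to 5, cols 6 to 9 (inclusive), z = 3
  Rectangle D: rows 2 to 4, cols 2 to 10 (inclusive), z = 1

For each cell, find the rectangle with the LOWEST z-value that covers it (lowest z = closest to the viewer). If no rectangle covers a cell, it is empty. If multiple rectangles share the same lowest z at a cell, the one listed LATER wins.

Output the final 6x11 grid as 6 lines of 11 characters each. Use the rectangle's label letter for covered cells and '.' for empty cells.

.........AA
.........AA
..DDDDDDDDD
..DDDDDDDDD
..DDDDDDDDD
......CCCC.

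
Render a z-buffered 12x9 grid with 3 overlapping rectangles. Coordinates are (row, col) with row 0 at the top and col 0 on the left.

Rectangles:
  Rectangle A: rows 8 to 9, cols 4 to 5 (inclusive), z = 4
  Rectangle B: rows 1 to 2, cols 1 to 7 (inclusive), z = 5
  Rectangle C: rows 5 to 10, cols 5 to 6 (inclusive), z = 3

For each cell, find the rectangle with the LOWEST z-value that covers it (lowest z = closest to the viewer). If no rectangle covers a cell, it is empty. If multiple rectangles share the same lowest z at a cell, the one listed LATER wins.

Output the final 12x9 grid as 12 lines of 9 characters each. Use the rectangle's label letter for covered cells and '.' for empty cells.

.........
.BBBBBBB.
.BBBBBBB.
.........
.........
.....CC..
.....CC..
.....CC..
....ACC..
....ACC..
.....CC..
.........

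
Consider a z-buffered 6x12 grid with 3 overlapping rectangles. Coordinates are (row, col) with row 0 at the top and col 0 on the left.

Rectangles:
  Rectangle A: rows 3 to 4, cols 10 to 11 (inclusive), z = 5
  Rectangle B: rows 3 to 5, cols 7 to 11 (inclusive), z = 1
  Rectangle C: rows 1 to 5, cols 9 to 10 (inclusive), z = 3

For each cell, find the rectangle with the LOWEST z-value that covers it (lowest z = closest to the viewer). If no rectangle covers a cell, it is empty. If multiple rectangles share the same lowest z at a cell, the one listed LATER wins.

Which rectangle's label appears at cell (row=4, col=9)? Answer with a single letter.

Check cell (4,9):
  A: rows 3-4 cols 10-11 -> outside (col miss)
  B: rows 3-5 cols 7-11 z=1 -> covers; best now B (z=1)
  C: rows 1-5 cols 9-10 z=3 -> covers; best now B (z=1)
Winner: B at z=1

Answer: B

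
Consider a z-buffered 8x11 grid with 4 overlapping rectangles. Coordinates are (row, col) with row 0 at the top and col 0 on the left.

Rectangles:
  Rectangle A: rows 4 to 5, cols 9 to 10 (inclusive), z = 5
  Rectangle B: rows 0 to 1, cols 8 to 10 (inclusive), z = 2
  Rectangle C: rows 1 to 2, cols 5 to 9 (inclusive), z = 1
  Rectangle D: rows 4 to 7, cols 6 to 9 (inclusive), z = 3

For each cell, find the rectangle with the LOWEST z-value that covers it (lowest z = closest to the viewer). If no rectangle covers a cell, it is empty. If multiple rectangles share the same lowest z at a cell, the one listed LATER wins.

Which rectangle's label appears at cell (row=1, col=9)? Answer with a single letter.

Answer: C

Derivation:
Check cell (1,9):
  A: rows 4-5 cols 9-10 -> outside (row miss)
  B: rows 0-1 cols 8-10 z=2 -> covers; best now B (z=2)
  C: rows 1-2 cols 5-9 z=1 -> covers; best now C (z=1)
  D: rows 4-7 cols 6-9 -> outside (row miss)
Winner: C at z=1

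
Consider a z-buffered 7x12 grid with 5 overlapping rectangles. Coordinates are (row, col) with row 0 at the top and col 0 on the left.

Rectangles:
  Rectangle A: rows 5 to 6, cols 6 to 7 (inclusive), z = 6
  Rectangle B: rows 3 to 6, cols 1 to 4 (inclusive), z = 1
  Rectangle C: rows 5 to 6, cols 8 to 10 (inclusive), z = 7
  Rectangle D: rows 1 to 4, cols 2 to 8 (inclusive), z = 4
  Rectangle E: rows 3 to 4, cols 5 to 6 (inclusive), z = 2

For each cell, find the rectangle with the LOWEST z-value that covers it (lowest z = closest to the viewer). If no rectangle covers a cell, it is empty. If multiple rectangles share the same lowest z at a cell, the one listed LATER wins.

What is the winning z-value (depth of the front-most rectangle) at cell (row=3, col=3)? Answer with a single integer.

Check cell (3,3):
  A: rows 5-6 cols 6-7 -> outside (row miss)
  B: rows 3-6 cols 1-4 z=1 -> covers; best now B (z=1)
  C: rows 5-6 cols 8-10 -> outside (row miss)
  D: rows 1-4 cols 2-8 z=4 -> covers; best now B (z=1)
  E: rows 3-4 cols 5-6 -> outside (col miss)
Winner: B at z=1

Answer: 1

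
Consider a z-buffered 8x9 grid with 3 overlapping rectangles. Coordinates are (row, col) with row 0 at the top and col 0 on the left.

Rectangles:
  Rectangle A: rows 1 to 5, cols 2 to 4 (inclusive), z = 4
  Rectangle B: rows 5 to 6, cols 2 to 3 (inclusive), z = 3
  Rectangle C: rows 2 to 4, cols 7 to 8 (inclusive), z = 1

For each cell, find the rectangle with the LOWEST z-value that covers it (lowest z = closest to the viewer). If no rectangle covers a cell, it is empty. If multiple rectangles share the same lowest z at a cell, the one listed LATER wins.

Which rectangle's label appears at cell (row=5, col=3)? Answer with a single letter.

Answer: B

Derivation:
Check cell (5,3):
  A: rows 1-5 cols 2-4 z=4 -> covers; best now A (z=4)
  B: rows 5-6 cols 2-3 z=3 -> covers; best now B (z=3)
  C: rows 2-4 cols 7-8 -> outside (row miss)
Winner: B at z=3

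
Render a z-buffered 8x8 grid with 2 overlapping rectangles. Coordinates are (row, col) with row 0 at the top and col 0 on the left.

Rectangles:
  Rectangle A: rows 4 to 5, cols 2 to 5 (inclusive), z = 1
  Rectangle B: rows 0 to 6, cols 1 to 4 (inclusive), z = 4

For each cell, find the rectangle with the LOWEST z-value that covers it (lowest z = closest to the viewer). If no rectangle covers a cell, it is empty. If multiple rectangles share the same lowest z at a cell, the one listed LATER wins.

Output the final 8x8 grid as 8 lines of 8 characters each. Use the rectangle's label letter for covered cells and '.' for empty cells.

.BBBB...
.BBBB...
.BBBB...
.BBBB...
.BAAAA..
.BAAAA..
.BBBB...
........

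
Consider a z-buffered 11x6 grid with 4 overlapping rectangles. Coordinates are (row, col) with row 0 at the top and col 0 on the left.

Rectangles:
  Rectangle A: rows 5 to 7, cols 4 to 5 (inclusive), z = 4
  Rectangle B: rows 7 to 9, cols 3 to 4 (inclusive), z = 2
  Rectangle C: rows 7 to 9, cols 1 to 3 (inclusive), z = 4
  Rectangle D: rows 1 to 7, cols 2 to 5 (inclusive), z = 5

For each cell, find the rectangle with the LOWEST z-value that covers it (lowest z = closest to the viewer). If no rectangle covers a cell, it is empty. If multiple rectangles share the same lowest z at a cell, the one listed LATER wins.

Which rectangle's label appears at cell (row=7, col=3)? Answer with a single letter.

Answer: B

Derivation:
Check cell (7,3):
  A: rows 5-7 cols 4-5 -> outside (col miss)
  B: rows 7-9 cols 3-4 z=2 -> covers; best now B (z=2)
  C: rows 7-9 cols 1-3 z=4 -> covers; best now B (z=2)
  D: rows 1-7 cols 2-5 z=5 -> covers; best now B (z=2)
Winner: B at z=2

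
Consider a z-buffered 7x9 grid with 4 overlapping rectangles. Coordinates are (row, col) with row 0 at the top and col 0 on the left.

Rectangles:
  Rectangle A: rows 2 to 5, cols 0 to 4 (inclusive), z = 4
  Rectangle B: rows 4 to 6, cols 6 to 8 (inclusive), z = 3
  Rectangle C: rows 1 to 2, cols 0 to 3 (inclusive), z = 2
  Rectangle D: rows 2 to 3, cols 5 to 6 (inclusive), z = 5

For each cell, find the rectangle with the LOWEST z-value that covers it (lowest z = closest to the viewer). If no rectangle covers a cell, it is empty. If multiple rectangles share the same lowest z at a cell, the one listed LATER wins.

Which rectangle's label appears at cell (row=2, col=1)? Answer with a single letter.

Answer: C

Derivation:
Check cell (2,1):
  A: rows 2-5 cols 0-4 z=4 -> covers; best now A (z=4)
  B: rows 4-6 cols 6-8 -> outside (row miss)
  C: rows 1-2 cols 0-3 z=2 -> covers; best now C (z=2)
  D: rows 2-3 cols 5-6 -> outside (col miss)
Winner: C at z=2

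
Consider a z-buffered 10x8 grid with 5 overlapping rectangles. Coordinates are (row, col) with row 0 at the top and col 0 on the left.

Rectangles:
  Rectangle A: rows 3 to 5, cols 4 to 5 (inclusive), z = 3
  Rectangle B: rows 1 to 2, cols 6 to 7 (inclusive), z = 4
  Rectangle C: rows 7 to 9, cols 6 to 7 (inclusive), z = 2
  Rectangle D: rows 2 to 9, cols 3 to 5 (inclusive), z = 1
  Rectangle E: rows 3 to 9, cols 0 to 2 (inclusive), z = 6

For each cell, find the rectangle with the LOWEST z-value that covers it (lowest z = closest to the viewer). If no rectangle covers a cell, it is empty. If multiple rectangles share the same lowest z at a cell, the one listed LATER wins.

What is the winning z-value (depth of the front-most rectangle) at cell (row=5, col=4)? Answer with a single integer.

Check cell (5,4):
  A: rows 3-5 cols 4-5 z=3 -> covers; best now A (z=3)
  B: rows 1-2 cols 6-7 -> outside (row miss)
  C: rows 7-9 cols 6-7 -> outside (row miss)
  D: rows 2-9 cols 3-5 z=1 -> covers; best now D (z=1)
  E: rows 3-9 cols 0-2 -> outside (col miss)
Winner: D at z=1

Answer: 1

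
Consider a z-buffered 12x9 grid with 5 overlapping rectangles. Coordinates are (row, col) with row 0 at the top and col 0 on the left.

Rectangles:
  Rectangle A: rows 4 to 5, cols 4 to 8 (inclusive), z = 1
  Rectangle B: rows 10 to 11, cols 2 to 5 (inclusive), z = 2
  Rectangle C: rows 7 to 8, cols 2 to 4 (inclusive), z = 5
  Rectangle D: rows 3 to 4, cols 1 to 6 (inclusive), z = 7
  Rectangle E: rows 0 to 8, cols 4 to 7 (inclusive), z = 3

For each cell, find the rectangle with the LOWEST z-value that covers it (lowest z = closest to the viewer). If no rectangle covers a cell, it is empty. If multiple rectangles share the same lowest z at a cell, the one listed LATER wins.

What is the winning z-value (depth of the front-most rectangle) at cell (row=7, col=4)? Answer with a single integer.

Answer: 3

Derivation:
Check cell (7,4):
  A: rows 4-5 cols 4-8 -> outside (row miss)
  B: rows 10-11 cols 2-5 -> outside (row miss)
  C: rows 7-8 cols 2-4 z=5 -> covers; best now C (z=5)
  D: rows 3-4 cols 1-6 -> outside (row miss)
  E: rows 0-8 cols 4-7 z=3 -> covers; best now E (z=3)
Winner: E at z=3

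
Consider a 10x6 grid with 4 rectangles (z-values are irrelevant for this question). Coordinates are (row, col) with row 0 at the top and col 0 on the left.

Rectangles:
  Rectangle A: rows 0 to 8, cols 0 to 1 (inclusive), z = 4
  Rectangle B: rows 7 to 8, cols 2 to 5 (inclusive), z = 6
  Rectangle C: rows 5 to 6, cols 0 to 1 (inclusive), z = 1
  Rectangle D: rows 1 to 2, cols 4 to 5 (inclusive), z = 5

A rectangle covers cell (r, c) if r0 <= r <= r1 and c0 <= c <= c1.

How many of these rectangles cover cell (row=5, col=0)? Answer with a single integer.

Answer: 2

Derivation:
Check cell (5,0):
  A: rows 0-8 cols 0-1 -> covers
  B: rows 7-8 cols 2-5 -> outside (row miss)
  C: rows 5-6 cols 0-1 -> covers
  D: rows 1-2 cols 4-5 -> outside (row miss)
Count covering = 2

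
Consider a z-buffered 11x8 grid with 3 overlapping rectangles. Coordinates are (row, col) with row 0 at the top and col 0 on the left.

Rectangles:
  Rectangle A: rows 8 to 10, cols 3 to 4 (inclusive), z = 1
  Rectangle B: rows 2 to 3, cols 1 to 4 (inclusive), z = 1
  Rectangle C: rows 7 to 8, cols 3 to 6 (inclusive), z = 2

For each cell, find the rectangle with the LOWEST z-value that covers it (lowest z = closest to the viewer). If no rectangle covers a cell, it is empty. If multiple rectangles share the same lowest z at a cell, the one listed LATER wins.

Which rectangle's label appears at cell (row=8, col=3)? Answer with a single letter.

Answer: A

Derivation:
Check cell (8,3):
  A: rows 8-10 cols 3-4 z=1 -> covers; best now A (z=1)
  B: rows 2-3 cols 1-4 -> outside (row miss)
  C: rows 7-8 cols 3-6 z=2 -> covers; best now A (z=1)
Winner: A at z=1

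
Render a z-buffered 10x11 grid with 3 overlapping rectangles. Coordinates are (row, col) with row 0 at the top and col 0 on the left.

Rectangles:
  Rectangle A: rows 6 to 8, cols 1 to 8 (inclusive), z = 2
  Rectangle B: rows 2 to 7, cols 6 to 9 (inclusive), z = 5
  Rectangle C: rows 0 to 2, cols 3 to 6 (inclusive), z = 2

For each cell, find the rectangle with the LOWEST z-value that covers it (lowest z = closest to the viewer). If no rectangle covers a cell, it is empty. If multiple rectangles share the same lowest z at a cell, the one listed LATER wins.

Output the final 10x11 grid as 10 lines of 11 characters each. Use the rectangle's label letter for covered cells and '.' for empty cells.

...CCCC....
...CCCC....
...CCCCBBB.
......BBBB.
......BBBB.
......BBBB.
.AAAAAAAAB.
.AAAAAAAAB.
.AAAAAAAA..
...........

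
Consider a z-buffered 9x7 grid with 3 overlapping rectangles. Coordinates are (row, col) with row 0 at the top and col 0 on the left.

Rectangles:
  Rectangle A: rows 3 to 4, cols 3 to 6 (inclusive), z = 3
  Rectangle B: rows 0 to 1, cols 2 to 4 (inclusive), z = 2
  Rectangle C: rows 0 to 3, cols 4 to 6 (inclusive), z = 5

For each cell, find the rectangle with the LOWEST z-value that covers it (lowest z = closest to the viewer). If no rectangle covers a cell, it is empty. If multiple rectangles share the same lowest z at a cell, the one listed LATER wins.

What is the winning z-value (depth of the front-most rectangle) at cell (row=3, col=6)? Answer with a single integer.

Answer: 3

Derivation:
Check cell (3,6):
  A: rows 3-4 cols 3-6 z=3 -> covers; best now A (z=3)
  B: rows 0-1 cols 2-4 -> outside (row miss)
  C: rows 0-3 cols 4-6 z=5 -> covers; best now A (z=3)
Winner: A at z=3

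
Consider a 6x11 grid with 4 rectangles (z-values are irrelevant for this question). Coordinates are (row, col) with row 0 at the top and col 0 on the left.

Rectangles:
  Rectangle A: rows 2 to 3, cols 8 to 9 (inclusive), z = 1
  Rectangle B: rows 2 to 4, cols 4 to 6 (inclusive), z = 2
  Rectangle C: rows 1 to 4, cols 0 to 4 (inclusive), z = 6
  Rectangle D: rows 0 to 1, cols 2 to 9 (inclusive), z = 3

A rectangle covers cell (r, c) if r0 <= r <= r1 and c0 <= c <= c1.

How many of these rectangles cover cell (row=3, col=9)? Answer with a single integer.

Answer: 1

Derivation:
Check cell (3,9):
  A: rows 2-3 cols 8-9 -> covers
  B: rows 2-4 cols 4-6 -> outside (col miss)
  C: rows 1-4 cols 0-4 -> outside (col miss)
  D: rows 0-1 cols 2-9 -> outside (row miss)
Count covering = 1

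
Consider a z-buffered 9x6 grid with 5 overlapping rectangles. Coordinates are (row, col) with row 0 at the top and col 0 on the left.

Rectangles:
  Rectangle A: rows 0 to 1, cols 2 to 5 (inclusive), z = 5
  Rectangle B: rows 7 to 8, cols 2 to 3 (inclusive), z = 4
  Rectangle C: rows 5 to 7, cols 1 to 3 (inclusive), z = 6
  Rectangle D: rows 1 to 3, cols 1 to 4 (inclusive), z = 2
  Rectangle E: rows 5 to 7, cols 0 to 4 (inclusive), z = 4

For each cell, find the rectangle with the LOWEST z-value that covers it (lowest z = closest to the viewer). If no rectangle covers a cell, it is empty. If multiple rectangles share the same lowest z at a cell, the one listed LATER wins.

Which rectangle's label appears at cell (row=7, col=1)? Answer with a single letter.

Check cell (7,1):
  A: rows 0-1 cols 2-5 -> outside (row miss)
  B: rows 7-8 cols 2-3 -> outside (col miss)
  C: rows 5-7 cols 1-3 z=6 -> covers; best now C (z=6)
  D: rows 1-3 cols 1-4 -> outside (row miss)
  E: rows 5-7 cols 0-4 z=4 -> covers; best now E (z=4)
Winner: E at z=4

Answer: E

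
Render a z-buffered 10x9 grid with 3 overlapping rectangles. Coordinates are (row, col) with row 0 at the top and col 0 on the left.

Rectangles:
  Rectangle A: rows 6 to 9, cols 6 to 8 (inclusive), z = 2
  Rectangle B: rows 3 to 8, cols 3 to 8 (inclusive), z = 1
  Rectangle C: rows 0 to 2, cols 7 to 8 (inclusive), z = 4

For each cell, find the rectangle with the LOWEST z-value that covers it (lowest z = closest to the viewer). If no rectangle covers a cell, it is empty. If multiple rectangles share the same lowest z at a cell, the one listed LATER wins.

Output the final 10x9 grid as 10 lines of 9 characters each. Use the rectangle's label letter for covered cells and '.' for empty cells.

.......CC
.......CC
.......CC
...BBBBBB
...BBBBBB
...BBBBBB
...BBBBBB
...BBBBBB
...BBBBBB
......AAA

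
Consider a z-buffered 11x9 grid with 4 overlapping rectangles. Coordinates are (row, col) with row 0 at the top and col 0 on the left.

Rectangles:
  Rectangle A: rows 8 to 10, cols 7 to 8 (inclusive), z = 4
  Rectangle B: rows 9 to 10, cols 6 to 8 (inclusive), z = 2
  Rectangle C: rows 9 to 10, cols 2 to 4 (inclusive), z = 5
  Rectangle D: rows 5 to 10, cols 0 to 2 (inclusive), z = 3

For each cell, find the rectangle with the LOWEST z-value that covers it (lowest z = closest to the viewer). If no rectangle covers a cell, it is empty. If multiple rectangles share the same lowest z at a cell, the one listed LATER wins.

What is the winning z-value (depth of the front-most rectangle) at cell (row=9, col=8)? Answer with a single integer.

Check cell (9,8):
  A: rows 8-10 cols 7-8 z=4 -> covers; best now A (z=4)
  B: rows 9-10 cols 6-8 z=2 -> covers; best now B (z=2)
  C: rows 9-10 cols 2-4 -> outside (col miss)
  D: rows 5-10 cols 0-2 -> outside (col miss)
Winner: B at z=2

Answer: 2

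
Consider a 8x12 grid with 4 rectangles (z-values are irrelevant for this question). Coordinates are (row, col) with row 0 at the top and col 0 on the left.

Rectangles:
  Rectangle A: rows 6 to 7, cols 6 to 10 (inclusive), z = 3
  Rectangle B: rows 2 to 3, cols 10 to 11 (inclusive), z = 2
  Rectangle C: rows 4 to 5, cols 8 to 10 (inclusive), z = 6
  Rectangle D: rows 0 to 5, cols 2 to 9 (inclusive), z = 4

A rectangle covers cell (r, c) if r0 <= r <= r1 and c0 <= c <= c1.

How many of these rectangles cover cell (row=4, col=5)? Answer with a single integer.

Check cell (4,5):
  A: rows 6-7 cols 6-10 -> outside (row miss)
  B: rows 2-3 cols 10-11 -> outside (row miss)
  C: rows 4-5 cols 8-10 -> outside (col miss)
  D: rows 0-5 cols 2-9 -> covers
Count covering = 1

Answer: 1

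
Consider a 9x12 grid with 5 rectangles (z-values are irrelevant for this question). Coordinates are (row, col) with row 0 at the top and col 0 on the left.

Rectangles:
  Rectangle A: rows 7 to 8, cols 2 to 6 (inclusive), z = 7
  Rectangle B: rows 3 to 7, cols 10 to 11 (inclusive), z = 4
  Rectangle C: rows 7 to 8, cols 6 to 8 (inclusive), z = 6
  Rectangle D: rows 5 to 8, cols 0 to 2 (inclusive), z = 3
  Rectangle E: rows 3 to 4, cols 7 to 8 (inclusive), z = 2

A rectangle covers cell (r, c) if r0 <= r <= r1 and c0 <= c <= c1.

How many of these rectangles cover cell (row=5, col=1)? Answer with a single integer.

Answer: 1

Derivation:
Check cell (5,1):
  A: rows 7-8 cols 2-6 -> outside (row miss)
  B: rows 3-7 cols 10-11 -> outside (col miss)
  C: rows 7-8 cols 6-8 -> outside (row miss)
  D: rows 5-8 cols 0-2 -> covers
  E: rows 3-4 cols 7-8 -> outside (row miss)
Count covering = 1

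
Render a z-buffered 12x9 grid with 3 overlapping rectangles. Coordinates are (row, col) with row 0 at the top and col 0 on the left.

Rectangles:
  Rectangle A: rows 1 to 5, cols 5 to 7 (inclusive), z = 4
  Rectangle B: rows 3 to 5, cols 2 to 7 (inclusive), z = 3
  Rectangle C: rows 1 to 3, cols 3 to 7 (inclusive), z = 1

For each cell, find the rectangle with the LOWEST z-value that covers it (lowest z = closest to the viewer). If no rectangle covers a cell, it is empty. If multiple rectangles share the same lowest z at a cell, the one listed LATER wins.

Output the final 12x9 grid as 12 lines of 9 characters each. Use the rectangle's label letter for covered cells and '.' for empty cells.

.........
...CCCCC.
...CCCCC.
..BCCCCC.
..BBBBBB.
..BBBBBB.
.........
.........
.........
.........
.........
.........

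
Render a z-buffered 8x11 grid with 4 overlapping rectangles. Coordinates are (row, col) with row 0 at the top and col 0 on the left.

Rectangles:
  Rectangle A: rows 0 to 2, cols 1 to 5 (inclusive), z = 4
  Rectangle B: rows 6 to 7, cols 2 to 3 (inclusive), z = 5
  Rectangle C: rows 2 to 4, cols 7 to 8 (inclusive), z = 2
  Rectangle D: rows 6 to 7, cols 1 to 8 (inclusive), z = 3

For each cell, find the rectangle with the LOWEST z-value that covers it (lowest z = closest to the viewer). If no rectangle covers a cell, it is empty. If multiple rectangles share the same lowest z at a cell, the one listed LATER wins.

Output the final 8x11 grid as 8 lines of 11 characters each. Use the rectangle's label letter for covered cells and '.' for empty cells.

.AAAAA.....
.AAAAA.....
.AAAAA.CC..
.......CC..
.......CC..
...........
.DDDDDDDD..
.DDDDDDDD..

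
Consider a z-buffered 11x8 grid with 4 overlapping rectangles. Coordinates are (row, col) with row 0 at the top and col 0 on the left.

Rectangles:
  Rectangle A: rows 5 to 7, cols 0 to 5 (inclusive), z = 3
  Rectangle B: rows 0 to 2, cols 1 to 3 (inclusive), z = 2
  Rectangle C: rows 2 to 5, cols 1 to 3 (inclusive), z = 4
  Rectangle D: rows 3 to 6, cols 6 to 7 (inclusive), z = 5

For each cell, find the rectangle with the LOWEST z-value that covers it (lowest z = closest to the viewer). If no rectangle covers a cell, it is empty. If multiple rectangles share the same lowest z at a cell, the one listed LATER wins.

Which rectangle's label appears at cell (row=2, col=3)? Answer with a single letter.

Answer: B

Derivation:
Check cell (2,3):
  A: rows 5-7 cols 0-5 -> outside (row miss)
  B: rows 0-2 cols 1-3 z=2 -> covers; best now B (z=2)
  C: rows 2-5 cols 1-3 z=4 -> covers; best now B (z=2)
  D: rows 3-6 cols 6-7 -> outside (row miss)
Winner: B at z=2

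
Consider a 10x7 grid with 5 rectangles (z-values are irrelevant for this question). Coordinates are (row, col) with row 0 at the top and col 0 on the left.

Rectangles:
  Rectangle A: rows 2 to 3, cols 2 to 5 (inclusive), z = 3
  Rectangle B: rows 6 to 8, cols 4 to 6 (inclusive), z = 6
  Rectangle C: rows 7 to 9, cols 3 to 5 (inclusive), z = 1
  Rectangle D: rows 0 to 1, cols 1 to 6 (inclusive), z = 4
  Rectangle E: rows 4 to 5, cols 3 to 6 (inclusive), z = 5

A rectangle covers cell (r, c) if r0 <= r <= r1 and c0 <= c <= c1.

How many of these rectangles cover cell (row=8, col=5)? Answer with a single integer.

Check cell (8,5):
  A: rows 2-3 cols 2-5 -> outside (row miss)
  B: rows 6-8 cols 4-6 -> covers
  C: rows 7-9 cols 3-5 -> covers
  D: rows 0-1 cols 1-6 -> outside (row miss)
  E: rows 4-5 cols 3-6 -> outside (row miss)
Count covering = 2

Answer: 2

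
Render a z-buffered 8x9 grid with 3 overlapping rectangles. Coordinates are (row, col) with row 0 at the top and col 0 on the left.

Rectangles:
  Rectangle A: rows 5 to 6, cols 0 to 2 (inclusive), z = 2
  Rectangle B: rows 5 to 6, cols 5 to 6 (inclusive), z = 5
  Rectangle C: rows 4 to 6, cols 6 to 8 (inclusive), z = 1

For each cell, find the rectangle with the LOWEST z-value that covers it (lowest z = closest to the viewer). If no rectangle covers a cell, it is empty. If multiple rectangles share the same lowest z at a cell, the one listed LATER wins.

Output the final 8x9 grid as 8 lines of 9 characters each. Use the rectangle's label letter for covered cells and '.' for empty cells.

.........
.........
.........
.........
......CCC
AAA..BCCC
AAA..BCCC
.........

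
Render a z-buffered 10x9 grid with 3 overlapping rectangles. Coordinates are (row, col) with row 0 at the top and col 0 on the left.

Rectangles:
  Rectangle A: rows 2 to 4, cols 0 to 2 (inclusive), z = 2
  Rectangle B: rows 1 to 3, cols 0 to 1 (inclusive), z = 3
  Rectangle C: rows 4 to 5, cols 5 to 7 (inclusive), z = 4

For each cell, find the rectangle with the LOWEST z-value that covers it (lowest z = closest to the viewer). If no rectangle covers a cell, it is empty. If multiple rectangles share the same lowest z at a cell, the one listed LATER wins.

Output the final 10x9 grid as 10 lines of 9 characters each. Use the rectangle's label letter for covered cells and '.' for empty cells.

.........
BB.......
AAA......
AAA......
AAA..CCC.
.....CCC.
.........
.........
.........
.........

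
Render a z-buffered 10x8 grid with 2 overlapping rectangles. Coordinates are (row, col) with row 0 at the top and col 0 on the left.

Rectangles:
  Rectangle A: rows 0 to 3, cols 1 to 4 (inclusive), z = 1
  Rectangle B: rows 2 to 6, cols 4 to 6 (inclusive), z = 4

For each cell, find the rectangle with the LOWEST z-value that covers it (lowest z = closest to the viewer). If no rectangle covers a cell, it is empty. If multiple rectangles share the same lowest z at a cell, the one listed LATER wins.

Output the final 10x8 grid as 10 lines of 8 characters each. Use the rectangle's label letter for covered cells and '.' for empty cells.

.AAAA...
.AAAA...
.AAAABB.
.AAAABB.
....BBB.
....BBB.
....BBB.
........
........
........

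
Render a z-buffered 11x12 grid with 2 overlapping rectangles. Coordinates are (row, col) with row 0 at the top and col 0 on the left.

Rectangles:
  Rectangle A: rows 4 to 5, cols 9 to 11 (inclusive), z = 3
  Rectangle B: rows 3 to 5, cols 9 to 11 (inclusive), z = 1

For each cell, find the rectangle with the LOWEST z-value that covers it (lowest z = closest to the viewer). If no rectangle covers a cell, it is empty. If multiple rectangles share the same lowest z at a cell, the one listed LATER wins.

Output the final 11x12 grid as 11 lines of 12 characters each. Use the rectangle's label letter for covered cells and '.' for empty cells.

............
............
............
.........BBB
.........BBB
.........BBB
............
............
............
............
............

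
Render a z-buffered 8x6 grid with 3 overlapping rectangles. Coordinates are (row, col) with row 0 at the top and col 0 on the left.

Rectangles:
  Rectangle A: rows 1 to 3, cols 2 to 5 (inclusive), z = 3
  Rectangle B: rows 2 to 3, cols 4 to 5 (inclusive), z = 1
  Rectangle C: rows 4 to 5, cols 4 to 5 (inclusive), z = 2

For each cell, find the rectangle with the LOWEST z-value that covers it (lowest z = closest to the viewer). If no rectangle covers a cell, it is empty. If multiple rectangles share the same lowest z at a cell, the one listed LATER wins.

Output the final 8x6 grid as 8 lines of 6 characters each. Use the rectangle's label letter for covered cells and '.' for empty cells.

......
..AAAA
..AABB
..AABB
....CC
....CC
......
......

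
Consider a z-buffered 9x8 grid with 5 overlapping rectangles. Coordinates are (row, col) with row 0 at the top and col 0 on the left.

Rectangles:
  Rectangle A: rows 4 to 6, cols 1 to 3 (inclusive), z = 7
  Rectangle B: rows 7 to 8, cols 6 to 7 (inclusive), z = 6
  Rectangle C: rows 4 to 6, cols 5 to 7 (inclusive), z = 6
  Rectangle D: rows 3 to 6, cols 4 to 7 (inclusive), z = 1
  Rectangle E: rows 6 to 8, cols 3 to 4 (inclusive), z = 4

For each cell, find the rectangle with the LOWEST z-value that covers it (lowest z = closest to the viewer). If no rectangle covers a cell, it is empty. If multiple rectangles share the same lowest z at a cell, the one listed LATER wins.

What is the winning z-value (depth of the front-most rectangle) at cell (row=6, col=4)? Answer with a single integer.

Check cell (6,4):
  A: rows 4-6 cols 1-3 -> outside (col miss)
  B: rows 7-8 cols 6-7 -> outside (row miss)
  C: rows 4-6 cols 5-7 -> outside (col miss)
  D: rows 3-6 cols 4-7 z=1 -> covers; best now D (z=1)
  E: rows 6-8 cols 3-4 z=4 -> covers; best now D (z=1)
Winner: D at z=1

Answer: 1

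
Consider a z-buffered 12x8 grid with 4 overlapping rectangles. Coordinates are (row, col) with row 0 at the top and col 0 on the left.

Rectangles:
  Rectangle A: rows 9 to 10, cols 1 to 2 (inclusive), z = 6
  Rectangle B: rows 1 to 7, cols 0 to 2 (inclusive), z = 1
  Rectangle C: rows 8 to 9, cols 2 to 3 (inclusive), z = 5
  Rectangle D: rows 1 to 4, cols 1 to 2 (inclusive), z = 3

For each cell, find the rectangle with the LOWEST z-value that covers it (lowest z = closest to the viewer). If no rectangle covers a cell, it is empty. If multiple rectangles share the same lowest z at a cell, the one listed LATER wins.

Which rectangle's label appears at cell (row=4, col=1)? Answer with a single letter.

Answer: B

Derivation:
Check cell (4,1):
  A: rows 9-10 cols 1-2 -> outside (row miss)
  B: rows 1-7 cols 0-2 z=1 -> covers; best now B (z=1)
  C: rows 8-9 cols 2-3 -> outside (row miss)
  D: rows 1-4 cols 1-2 z=3 -> covers; best now B (z=1)
Winner: B at z=1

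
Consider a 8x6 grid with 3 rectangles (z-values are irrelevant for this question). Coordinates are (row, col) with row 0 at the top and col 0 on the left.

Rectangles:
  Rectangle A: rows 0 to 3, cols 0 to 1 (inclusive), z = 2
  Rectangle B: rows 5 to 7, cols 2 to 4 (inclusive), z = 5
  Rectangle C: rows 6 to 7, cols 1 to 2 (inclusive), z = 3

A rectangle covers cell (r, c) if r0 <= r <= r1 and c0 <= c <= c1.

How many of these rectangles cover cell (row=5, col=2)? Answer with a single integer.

Answer: 1

Derivation:
Check cell (5,2):
  A: rows 0-3 cols 0-1 -> outside (row miss)
  B: rows 5-7 cols 2-4 -> covers
  C: rows 6-7 cols 1-2 -> outside (row miss)
Count covering = 1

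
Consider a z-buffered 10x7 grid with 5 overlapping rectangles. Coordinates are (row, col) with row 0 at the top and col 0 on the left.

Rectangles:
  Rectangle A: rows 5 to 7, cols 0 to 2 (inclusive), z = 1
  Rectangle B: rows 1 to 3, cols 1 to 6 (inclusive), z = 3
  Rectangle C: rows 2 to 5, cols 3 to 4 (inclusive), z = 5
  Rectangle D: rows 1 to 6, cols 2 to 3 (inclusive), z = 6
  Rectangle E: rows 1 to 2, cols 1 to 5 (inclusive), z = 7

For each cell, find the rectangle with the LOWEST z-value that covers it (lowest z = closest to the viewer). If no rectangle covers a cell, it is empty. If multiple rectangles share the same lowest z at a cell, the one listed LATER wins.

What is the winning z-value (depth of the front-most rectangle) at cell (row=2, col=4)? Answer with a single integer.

Check cell (2,4):
  A: rows 5-7 cols 0-2 -> outside (row miss)
  B: rows 1-3 cols 1-6 z=3 -> covers; best now B (z=3)
  C: rows 2-5 cols 3-4 z=5 -> covers; best now B (z=3)
  D: rows 1-6 cols 2-3 -> outside (col miss)
  E: rows 1-2 cols 1-5 z=7 -> covers; best now B (z=3)
Winner: B at z=3

Answer: 3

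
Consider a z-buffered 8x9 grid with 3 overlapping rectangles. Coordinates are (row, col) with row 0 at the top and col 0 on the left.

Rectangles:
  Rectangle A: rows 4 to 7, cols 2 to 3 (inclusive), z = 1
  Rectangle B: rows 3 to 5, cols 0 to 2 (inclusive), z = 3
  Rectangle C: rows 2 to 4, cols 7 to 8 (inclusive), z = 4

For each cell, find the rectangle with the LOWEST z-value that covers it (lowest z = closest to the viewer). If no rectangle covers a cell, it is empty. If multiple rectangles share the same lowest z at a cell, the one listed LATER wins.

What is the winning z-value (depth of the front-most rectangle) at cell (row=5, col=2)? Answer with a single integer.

Check cell (5,2):
  A: rows 4-7 cols 2-3 z=1 -> covers; best now A (z=1)
  B: rows 3-5 cols 0-2 z=3 -> covers; best now A (z=1)
  C: rows 2-4 cols 7-8 -> outside (row miss)
Winner: A at z=1

Answer: 1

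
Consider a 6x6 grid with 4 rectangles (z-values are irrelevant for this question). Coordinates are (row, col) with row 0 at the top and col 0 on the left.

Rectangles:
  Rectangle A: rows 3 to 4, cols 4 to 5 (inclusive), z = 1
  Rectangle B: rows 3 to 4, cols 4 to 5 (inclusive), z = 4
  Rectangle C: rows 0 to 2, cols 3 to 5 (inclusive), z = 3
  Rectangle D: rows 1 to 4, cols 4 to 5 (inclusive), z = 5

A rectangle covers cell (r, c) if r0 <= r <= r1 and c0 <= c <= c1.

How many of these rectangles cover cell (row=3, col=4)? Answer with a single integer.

Answer: 3

Derivation:
Check cell (3,4):
  A: rows 3-4 cols 4-5 -> covers
  B: rows 3-4 cols 4-5 -> covers
  C: rows 0-2 cols 3-5 -> outside (row miss)
  D: rows 1-4 cols 4-5 -> covers
Count covering = 3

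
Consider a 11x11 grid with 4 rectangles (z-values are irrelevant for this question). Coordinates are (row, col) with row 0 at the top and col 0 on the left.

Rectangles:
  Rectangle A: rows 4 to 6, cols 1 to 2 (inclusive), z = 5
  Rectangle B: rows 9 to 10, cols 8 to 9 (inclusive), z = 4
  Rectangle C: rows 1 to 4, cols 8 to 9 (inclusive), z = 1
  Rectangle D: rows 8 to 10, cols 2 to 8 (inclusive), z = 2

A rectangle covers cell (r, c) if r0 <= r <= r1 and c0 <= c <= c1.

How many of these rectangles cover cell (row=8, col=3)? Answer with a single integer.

Check cell (8,3):
  A: rows 4-6 cols 1-2 -> outside (row miss)
  B: rows 9-10 cols 8-9 -> outside (row miss)
  C: rows 1-4 cols 8-9 -> outside (row miss)
  D: rows 8-10 cols 2-8 -> covers
Count covering = 1

Answer: 1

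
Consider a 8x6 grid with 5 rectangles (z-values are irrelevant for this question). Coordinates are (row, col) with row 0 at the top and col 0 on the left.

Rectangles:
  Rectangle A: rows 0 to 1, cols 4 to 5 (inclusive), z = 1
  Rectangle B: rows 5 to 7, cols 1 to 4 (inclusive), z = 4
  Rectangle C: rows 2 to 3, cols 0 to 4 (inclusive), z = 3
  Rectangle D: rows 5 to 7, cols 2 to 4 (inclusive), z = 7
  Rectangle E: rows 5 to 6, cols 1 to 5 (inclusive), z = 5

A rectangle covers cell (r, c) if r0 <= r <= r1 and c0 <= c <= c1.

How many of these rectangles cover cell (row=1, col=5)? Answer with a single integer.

Answer: 1

Derivation:
Check cell (1,5):
  A: rows 0-1 cols 4-5 -> covers
  B: rows 5-7 cols 1-4 -> outside (row miss)
  C: rows 2-3 cols 0-4 -> outside (row miss)
  D: rows 5-7 cols 2-4 -> outside (row miss)
  E: rows 5-6 cols 1-5 -> outside (row miss)
Count covering = 1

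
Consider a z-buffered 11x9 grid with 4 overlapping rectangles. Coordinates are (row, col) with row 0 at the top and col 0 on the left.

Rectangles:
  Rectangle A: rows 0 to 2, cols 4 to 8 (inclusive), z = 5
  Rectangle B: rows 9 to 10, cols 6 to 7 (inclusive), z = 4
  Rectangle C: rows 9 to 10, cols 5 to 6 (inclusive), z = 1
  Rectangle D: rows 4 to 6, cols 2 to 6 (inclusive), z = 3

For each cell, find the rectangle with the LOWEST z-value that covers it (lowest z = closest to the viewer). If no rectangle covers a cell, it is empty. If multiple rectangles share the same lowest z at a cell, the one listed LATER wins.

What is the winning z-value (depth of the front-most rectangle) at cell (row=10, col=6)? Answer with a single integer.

Check cell (10,6):
  A: rows 0-2 cols 4-8 -> outside (row miss)
  B: rows 9-10 cols 6-7 z=4 -> covers; best now B (z=4)
  C: rows 9-10 cols 5-6 z=1 -> covers; best now C (z=1)
  D: rows 4-6 cols 2-6 -> outside (row miss)
Winner: C at z=1

Answer: 1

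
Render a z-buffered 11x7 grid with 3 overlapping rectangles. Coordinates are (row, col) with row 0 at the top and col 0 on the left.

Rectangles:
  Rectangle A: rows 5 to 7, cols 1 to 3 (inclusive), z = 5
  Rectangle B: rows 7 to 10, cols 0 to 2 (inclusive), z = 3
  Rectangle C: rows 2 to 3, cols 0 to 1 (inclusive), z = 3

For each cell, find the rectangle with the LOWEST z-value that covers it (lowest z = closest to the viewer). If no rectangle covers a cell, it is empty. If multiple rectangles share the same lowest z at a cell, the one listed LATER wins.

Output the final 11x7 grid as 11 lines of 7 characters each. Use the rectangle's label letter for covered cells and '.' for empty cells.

.......
.......
CC.....
CC.....
.......
.AAA...
.AAA...
BBBA...
BBB....
BBB....
BBB....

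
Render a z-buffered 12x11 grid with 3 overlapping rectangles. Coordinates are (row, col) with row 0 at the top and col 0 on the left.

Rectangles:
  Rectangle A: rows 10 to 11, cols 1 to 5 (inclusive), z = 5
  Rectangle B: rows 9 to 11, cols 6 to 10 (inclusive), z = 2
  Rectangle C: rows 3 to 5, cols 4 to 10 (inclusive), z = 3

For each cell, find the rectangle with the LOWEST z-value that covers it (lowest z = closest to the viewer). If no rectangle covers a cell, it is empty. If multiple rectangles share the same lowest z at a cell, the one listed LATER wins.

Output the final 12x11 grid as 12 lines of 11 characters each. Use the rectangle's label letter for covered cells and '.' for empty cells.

...........
...........
...........
....CCCCCCC
....CCCCCCC
....CCCCCCC
...........
...........
...........
......BBBBB
.AAAAABBBBB
.AAAAABBBBB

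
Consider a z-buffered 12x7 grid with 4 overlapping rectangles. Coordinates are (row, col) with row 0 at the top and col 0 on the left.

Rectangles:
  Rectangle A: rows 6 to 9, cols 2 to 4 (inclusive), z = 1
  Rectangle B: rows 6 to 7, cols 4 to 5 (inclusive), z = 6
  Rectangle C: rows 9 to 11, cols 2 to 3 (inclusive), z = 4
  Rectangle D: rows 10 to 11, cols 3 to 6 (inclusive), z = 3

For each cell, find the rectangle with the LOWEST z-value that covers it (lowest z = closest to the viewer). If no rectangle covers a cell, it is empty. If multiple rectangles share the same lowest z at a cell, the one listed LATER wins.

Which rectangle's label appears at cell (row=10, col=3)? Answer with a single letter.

Check cell (10,3):
  A: rows 6-9 cols 2-4 -> outside (row miss)
  B: rows 6-7 cols 4-5 -> outside (row miss)
  C: rows 9-11 cols 2-3 z=4 -> covers; best now C (z=4)
  D: rows 10-11 cols 3-6 z=3 -> covers; best now D (z=3)
Winner: D at z=3

Answer: D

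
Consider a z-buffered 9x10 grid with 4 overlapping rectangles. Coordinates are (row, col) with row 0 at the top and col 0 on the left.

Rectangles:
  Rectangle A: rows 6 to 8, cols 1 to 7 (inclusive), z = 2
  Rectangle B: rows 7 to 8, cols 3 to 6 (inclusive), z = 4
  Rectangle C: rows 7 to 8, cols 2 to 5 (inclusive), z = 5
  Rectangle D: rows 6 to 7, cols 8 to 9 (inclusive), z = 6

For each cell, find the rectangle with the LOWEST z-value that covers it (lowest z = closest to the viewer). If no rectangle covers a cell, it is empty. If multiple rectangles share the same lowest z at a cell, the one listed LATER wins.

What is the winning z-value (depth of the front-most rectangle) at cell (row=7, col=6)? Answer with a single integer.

Answer: 2

Derivation:
Check cell (7,6):
  A: rows 6-8 cols 1-7 z=2 -> covers; best now A (z=2)
  B: rows 7-8 cols 3-6 z=4 -> covers; best now A (z=2)
  C: rows 7-8 cols 2-5 -> outside (col miss)
  D: rows 6-7 cols 8-9 -> outside (col miss)
Winner: A at z=2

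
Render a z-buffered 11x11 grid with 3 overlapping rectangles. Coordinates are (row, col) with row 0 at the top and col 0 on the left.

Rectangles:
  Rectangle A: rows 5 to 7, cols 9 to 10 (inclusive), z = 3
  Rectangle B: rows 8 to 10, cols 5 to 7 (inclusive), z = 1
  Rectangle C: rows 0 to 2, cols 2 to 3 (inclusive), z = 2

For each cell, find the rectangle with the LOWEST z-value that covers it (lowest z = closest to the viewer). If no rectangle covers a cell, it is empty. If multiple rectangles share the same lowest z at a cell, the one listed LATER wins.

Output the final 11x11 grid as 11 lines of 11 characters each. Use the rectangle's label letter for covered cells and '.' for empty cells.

..CC.......
..CC.......
..CC.......
...........
...........
.........AA
.........AA
.........AA
.....BBB...
.....BBB...
.....BBB...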